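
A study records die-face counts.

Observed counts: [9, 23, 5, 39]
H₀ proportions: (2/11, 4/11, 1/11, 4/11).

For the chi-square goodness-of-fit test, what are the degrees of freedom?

degrees of freedom = 3

df = k − 1 = 4 − 1 = 3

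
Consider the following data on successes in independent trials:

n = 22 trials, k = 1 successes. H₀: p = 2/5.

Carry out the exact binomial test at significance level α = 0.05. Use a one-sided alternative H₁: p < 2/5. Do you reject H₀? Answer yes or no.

Exact binomial: n=22, k=1, p₀=2/5=0.4000
P(X≤1) from Σ C(n,i)·p₀^i·(1−p₀)^(n−i)
p-value (one-sided, H₁ less) = 0.00021
At α=0.05: p < α → reject H₀

reject H₀: yes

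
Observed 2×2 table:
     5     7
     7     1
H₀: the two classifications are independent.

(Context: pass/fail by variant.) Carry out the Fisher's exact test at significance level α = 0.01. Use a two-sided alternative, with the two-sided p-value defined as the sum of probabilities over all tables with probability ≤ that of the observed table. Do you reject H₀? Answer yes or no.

Margins: r₁=12, r₂=8, c₁=12, c₂=8, n=20
p_obs = C(12,5)·C(8,7)/C(20,12); sum pmf over tables with pmf ≤ p_obs
p-value (two-sided) = 0.06967
At α=0.01: p ≥ α → fail to reject H₀

reject H₀: no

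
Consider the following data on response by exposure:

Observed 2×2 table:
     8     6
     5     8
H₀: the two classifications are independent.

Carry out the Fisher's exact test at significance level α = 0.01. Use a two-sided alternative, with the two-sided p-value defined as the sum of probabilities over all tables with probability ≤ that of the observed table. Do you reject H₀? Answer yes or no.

reject H₀: no

Margins: r₁=14, r₂=13, c₁=13, c₂=14, n=27
p_obs = C(14,8)·C(13,5)/C(27,13); sum pmf over tables with pmf ≤ p_obs
p-value (two-sided) = 0.44948
At α=0.01: p ≥ α → fail to reject H₀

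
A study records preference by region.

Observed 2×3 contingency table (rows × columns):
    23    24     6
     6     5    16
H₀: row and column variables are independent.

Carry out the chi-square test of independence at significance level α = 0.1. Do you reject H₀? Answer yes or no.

reject H₀: yes

Row totals [53, 27], col totals [29, 29, 22], n=80
χ² = (23−19.21)²/19.21 + (24−19.21)²/19.21 + (6−14.57)²/14.57 + (6−9.79)²/9.79 + (5−9.79)²/9.79 + (16−7.42)²/7.42 = 20.6952
df = 2
p-value (upper-tail) = 0.00003
At α=0.1: p < α → reject H₀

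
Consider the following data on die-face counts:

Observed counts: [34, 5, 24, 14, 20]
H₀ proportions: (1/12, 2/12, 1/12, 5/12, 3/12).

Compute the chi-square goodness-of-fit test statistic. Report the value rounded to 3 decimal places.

test statistic = 140.159

n = 97; E_i = n·p_i = [8.08, 16.17, 8.08, 40.42, 24.25]
χ² = (34−8.08)²/8.08 + (5−16.17)²/16.17 + (24−8.08)²/8.08 + (14−40.42)²/40.42 + (20−24.25)²/24.25 = 140.1588
df = 4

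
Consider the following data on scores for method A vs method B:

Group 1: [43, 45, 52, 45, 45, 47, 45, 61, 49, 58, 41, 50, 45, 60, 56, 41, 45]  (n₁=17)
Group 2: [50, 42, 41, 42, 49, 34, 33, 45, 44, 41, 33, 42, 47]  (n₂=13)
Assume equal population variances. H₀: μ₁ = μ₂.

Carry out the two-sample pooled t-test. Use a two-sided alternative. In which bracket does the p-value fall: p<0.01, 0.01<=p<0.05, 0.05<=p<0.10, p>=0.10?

x̄₁=48.706, s₁=6.459, n₁=17
x̄₂=41.769, s₂=5.615, n₂=13
s_p² = [16·6.459² + 12·5.615²]/28 = 37.3513
SE = √(s_p²·(1/17+1/13)) = 2.2517
t = (48.706−41.769)/2.2517 = 3.0806
df = 28
p-value (two-sided) = 0.00460
→ bracket: p<0.01

p-value bracket: p<0.01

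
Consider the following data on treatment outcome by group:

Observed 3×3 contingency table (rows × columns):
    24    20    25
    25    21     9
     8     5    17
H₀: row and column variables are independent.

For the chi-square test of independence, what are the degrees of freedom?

degrees of freedom = 4

df = (r−1)(c−1) = (3−1)·(3−1) = 4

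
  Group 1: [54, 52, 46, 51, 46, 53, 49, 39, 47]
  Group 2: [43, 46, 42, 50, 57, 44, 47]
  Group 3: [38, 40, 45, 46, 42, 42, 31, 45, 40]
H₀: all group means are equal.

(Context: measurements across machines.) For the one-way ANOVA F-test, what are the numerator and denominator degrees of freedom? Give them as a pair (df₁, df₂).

k = 3 groups, N = 25 total
df = (k−1, N−k) = (3−1, 25−3) = (2, 22)

degrees of freedom = [2, 22]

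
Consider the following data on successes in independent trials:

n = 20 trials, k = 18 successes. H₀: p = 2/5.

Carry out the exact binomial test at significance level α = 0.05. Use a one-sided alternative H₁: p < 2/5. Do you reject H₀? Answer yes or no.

reject H₀: no

Exact binomial: n=20, k=18, p₀=2/5=0.4000
P(X≤18) from Σ C(n,i)·p₀^i·(1−p₀)^(n−i)
p-value (one-sided, H₁ less) = 1.00000
At α=0.05: p ≥ α → fail to reject H₀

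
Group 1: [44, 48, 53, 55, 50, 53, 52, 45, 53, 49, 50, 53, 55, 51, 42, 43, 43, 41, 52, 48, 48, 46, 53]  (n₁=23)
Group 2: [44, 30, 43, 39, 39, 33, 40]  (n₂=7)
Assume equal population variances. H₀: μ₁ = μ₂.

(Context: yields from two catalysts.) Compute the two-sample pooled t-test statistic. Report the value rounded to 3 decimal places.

test statistic = 5.504

x̄₁=49.000, s₁=4.338, n₁=23
x̄₂=38.286, s₂=5.090, n₂=7
s_p² = [22·4.338² + 6·5.090²]/28 = 20.3367
SE = √(s_p²·(1/23+1/7)) = 1.9467
t = (49.000−38.286)/1.9467 = 5.5040
df = 28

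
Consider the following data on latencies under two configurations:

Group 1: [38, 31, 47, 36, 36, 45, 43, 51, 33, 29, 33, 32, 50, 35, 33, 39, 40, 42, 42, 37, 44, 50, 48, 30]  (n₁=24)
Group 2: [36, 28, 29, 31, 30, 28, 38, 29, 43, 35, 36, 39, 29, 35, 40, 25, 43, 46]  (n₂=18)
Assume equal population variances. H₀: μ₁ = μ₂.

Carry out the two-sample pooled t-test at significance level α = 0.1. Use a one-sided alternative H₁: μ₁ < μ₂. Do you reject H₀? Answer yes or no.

reject H₀: no

x̄₁=39.333, s₁=6.806, n₁=24
x̄₂=34.444, s₂=6.147, n₂=18
s_p² = [23·6.806² + 17·6.147²]/40 = 42.6944
SE = √(s_p²·(1/24+1/18)) = 2.0374
t = (39.333−34.444)/2.0374 = 2.3996
df = 40
p-value (one-sided, H₁ less) = 0.98942
At α=0.1: p ≥ α → fail to reject H₀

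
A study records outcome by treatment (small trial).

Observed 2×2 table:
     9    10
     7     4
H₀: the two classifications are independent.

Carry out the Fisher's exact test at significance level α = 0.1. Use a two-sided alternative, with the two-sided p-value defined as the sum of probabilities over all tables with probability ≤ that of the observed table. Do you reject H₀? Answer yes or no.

Margins: r₁=19, r₂=11, c₁=16, c₂=14, n=30
p_obs = C(19,9)·C(11,7)/C(30,16); sum pmf over tables with pmf ≤ p_obs
p-value (two-sided) = 0.46640
At α=0.1: p ≥ α → fail to reject H₀

reject H₀: no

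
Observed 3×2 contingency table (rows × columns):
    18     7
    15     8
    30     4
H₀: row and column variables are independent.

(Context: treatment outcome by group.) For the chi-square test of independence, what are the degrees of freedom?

degrees of freedom = 2

df = (r−1)(c−1) = (3−1)·(2−1) = 2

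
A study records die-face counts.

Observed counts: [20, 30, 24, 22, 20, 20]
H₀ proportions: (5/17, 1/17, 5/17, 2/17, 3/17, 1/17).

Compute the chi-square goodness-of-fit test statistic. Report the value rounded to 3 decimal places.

n = 136; E_i = n·p_i = [40.00, 8.00, 40.00, 16.00, 24.00, 8.00]
χ² = (20−40.00)²/40.00 + (30−8.00)²/8.00 + (24−40.00)²/40.00 + (22−16.00)²/16.00 + (20−24.00)²/24.00 + (20−8.00)²/8.00 = 97.8167
df = 5

test statistic = 97.817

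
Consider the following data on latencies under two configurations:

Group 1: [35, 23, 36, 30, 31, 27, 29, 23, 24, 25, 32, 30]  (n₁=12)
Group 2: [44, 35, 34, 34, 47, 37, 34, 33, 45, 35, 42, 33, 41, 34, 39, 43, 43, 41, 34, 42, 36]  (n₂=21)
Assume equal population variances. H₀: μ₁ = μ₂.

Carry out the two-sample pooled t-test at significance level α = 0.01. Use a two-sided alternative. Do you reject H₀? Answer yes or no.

reject H₀: yes

x̄₁=28.750, s₁=4.434, n₁=12
x̄₂=38.381, s₂=4.566, n₂=21
s_p² = [11·4.434² + 20·4.566²]/31 = 20.4259
SE = √(s_p²·(1/12+1/21)) = 1.6355
t = (28.750−38.381)/1.6355 = -5.8887
df = 31
p-value (two-sided) = 0.00000
At α=0.01: p < α → reject H₀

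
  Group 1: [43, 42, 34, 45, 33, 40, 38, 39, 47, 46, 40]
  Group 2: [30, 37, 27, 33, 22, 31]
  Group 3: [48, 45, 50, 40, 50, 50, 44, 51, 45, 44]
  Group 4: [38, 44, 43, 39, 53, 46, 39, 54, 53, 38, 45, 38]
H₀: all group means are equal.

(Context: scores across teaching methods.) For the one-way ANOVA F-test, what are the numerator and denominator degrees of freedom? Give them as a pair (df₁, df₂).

degrees of freedom = [3, 35]

k = 4 groups, N = 39 total
df = (k−1, N−k) = (4−1, 39−4) = (3, 35)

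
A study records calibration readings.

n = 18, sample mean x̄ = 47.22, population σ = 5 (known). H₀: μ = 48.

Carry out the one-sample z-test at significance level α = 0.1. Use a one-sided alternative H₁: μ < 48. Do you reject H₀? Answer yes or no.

reject H₀: no

SE = σ/√n = 5/√18 = 1.1785
z = (x̄−μ₀)/SE = (47.22−48)/1.1785 = -0.6619
p-value (one-sided, H₁ less) = 0.25403
At α=0.1: p ≥ α → fail to reject H₀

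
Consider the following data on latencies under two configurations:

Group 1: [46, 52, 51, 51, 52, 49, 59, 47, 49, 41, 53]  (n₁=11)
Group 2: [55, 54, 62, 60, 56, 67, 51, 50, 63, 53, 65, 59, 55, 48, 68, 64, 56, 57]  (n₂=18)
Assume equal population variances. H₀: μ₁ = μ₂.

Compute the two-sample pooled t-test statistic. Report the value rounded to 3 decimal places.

test statistic = -3.811

x̄₁=50.000, s₁=4.561, n₁=11
x̄₂=57.944, s₂=5.906, n₂=18
s_p² = [10·4.561² + 17·5.906²]/27 = 29.6646
SE = √(s_p²·(1/11+1/18)) = 2.0844
t = (50.000−57.944)/2.0844 = -3.8113
df = 27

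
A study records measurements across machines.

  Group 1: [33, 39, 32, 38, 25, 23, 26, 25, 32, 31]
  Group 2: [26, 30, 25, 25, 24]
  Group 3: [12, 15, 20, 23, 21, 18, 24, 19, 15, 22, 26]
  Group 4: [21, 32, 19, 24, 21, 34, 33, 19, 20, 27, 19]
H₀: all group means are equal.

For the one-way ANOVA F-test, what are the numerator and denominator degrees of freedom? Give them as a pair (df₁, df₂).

degrees of freedom = [3, 33]

k = 4 groups, N = 37 total
df = (k−1, N−k) = (4−1, 37−4) = (3, 33)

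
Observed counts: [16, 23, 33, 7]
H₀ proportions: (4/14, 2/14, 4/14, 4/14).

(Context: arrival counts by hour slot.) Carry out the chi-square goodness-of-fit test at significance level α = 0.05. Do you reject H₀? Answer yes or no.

n = 79; E_i = n·p_i = [22.57, 11.29, 22.57, 22.57]
χ² = (16−22.57)²/22.57 + (23−11.29)²/11.29 + (33−22.57)²/22.57 + (7−22.57)²/22.57 = 29.6329
df = 3
p-value (upper-tail) = 0.00000
At α=0.05: p < α → reject H₀

reject H₀: yes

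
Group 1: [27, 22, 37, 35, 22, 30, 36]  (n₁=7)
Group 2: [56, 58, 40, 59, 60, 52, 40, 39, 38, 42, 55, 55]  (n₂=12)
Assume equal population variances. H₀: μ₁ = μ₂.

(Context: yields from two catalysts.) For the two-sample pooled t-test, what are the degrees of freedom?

df = n₁ + n₂ − 2 = 7 + 12 − 2 = 17

degrees of freedom = 17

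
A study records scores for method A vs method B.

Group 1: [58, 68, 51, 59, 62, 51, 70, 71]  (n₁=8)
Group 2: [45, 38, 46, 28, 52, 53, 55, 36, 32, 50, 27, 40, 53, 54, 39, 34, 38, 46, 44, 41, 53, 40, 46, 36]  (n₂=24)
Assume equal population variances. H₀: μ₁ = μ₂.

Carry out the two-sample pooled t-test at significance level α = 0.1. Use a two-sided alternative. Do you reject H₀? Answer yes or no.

reject H₀: yes

x̄₁=61.250, s₁=7.960, n₁=8
x̄₂=42.750, s₂=8.326, n₂=24
s_p² = [7·7.960² + 23·8.326²]/30 = 67.9333
SE = √(s_p²·(1/8+1/24)) = 3.3649
t = (61.250−42.750)/3.3649 = 5.4980
df = 30
p-value (two-sided) = 0.00001
At α=0.1: p < α → reject H₀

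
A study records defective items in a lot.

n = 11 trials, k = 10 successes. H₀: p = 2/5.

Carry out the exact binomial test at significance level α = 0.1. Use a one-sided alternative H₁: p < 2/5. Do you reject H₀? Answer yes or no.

Exact binomial: n=11, k=10, p₀=2/5=0.4000
P(X≤10) from Σ C(n,i)·p₀^i·(1−p₀)^(n−i)
p-value (one-sided, H₁ less) = 0.99996
At α=0.1: p ≥ α → fail to reject H₀

reject H₀: no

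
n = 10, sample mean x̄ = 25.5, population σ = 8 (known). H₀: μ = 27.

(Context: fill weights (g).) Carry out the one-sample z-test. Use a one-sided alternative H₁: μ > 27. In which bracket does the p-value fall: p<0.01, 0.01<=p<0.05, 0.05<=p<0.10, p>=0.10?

p-value bracket: p>=0.10

SE = σ/√n = 8/√10 = 2.5298
z = (x̄−μ₀)/SE = (25.5−27)/2.5298 = -0.5929
p-value (one-sided, H₁ greater) = 0.72339
→ bracket: p>=0.10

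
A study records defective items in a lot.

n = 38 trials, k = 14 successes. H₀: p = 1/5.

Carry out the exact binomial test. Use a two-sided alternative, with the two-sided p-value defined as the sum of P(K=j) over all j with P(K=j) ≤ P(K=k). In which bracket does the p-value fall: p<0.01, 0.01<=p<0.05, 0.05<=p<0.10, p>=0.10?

p-value bracket: 0.01<=p<0.05

Exact binomial: n=38, k=14, p₀=1/5=0.2000
P(X=j) = C(n,j)·p₀^j·(1−p₀)^(n−j); p = Σ P(X=j) over j with P(X=j) ≤ P(X=14)
p-value (two-sided) = 0.01421
→ bracket: 0.01<=p<0.05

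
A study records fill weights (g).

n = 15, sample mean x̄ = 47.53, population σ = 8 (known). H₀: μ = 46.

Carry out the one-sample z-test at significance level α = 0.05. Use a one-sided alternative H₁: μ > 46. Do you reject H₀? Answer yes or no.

reject H₀: no

SE = σ/√n = 8/√15 = 2.0656
z = (x̄−μ₀)/SE = (47.53−46)/2.0656 = 0.7407
p-value (one-sided, H₁ greater) = 0.22944
At α=0.05: p ≥ α → fail to reject H₀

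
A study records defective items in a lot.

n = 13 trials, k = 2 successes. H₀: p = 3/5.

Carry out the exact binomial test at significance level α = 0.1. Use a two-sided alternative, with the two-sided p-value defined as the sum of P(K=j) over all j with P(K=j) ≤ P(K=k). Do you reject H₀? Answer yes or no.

reject H₀: yes

Exact binomial: n=13, k=2, p₀=3/5=0.6000
P(X=j) = C(n,j)·p₀^j·(1−p₀)^(n−j); p = Σ P(X=j) over j with P(X=j) ≤ P(X=2)
p-value (two-sided) = 0.00132
At α=0.1: p < α → reject H₀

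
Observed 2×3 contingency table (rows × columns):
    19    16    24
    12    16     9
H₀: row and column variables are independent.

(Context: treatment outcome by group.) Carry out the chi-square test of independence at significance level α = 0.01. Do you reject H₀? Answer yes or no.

Row totals [59, 37], col totals [31, 32, 33], n=96
χ² = (19−19.05)²/19.05 + (16−19.67)²/19.67 + (24−20.28)²/20.28 + (12−11.95)²/11.95 + (16−12.33)²/12.33 + (9−12.72)²/12.72 = 3.5432
df = 2
p-value (upper-tail) = 0.17006
At α=0.01: p ≥ α → fail to reject H₀

reject H₀: no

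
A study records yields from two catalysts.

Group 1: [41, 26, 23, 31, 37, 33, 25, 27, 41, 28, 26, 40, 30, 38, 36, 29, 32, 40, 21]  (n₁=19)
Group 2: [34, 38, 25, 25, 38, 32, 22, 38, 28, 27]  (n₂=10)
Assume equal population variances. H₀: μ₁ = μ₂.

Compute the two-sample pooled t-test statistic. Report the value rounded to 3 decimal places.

test statistic = 0.441

x̄₁=31.789, s₁=6.434, n₁=19
x̄₂=30.700, s₂=6.093, n₂=10
s_p² = [18·6.434² + 9·6.093²]/27 = 39.9725
SE = √(s_p²·(1/19+1/10)) = 2.4700
t = (31.789−30.700)/2.4700 = 0.4411
df = 27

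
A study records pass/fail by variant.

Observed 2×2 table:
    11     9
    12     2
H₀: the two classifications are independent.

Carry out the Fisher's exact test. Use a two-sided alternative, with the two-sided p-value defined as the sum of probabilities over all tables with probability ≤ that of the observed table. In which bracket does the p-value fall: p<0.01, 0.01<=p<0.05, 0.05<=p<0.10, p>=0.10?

Margins: r₁=20, r₂=14, c₁=23, c₂=11, n=34
p_obs = C(20,11)·C(14,12)/C(34,23); sum pmf over tables with pmf ≤ p_obs
p-value (two-sided) = 0.07642
→ bracket: 0.05<=p<0.10

p-value bracket: 0.05<=p<0.10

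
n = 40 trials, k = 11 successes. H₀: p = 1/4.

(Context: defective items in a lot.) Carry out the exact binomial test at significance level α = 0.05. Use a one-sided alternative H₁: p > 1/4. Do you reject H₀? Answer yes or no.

reject H₀: no

Exact binomial: n=40, k=11, p₀=1/4=0.2500
P(X≥11) from Σ C(n,i)·p₀^i·(1−p₀)^(n−i)
p-value (one-sided, H₁ greater) = 0.41610
At α=0.05: p ≥ α → fail to reject H₀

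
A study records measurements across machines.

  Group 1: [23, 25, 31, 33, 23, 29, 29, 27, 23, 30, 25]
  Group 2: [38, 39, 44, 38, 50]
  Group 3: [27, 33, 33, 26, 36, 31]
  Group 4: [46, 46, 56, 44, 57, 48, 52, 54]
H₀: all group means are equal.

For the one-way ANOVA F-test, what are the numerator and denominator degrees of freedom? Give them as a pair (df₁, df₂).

degrees of freedom = [3, 26]

k = 4 groups, N = 30 total
df = (k−1, N−k) = (4−1, 30−4) = (3, 26)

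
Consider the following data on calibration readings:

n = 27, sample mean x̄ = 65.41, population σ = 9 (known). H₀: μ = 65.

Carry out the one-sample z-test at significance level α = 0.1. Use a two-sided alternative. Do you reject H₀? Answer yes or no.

reject H₀: no

SE = σ/√n = 9/√27 = 1.7321
z = (x̄−μ₀)/SE = (65.41−65)/1.7321 = 0.2367
p-value (two-sided) = 0.81288
At α=0.1: p ≥ α → fail to reject H₀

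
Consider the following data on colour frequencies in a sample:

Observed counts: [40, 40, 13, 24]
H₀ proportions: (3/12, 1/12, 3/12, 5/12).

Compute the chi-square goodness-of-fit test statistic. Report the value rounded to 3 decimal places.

test statistic = 119.397

n = 117; E_i = n·p_i = [29.25, 9.75, 29.25, 48.75]
χ² = (40−29.25)²/29.25 + (40−9.75)²/9.75 + (13−29.25)²/29.25 + (24−48.75)²/48.75 = 119.3966
df = 3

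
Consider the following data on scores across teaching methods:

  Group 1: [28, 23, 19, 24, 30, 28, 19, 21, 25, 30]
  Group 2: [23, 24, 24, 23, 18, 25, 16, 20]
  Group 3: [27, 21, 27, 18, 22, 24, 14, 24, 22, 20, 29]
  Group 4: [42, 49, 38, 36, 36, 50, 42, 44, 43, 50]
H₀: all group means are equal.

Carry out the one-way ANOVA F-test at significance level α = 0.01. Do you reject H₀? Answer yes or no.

Group means [24.70, 21.62, 22.55, 43.00], grand mean 28.154
SSB = Σnᵢ(x̄ᵢ−x̄)² = 3010.375; SSW = ΣΣ(x−x̄ᵢ)² = 682.702
MSB = 3010.375/3 = 1003.4582; MSW = 682.702/35 = 19.5058
F = MSB/MSW = 51.4441
df = (3, 35)
p-value (upper-tail) = 0.00000
At α=0.01: p < α → reject H₀

reject H₀: yes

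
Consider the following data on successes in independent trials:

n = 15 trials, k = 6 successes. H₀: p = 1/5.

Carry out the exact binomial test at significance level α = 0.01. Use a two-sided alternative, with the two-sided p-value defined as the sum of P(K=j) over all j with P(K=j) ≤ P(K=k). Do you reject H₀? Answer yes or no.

reject H₀: no

Exact binomial: n=15, k=6, p₀=1/5=0.2000
P(X=j) = C(n,j)·p₀^j·(1−p₀)^(n−j); p = Σ P(X=j) over j with P(X=j) ≤ P(X=6)
p-value (two-sided) = 0.09624
At α=0.01: p ≥ α → fail to reject H₀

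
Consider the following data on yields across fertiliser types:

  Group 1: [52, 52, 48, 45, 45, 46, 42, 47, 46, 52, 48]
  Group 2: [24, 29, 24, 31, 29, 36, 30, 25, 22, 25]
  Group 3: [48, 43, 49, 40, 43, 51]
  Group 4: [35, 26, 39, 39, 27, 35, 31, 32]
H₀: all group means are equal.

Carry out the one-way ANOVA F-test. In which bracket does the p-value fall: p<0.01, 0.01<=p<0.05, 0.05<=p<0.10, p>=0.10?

p-value bracket: p<0.01

Group means [47.55, 27.50, 45.67, 33.00], grand mean 38.171
SSB = Σnᵢ(x̄ᵢ−x̄)² = 2656.411; SSW = ΣΣ(x−x̄ᵢ)² = 532.561
MSB = 2656.411/3 = 885.4703; MSW = 532.561/31 = 17.1794
F = MSB/MSW = 51.5426
df = (3, 31)
p-value (upper-tail) = 0.00000
→ bracket: p<0.01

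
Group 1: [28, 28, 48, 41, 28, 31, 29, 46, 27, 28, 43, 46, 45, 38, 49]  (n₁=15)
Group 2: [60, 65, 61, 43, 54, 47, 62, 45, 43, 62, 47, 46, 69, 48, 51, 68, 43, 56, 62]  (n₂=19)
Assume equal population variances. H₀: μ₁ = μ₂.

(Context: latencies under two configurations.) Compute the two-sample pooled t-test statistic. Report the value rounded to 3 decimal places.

x̄₁=37.000, s₁=8.734, n₁=15
x̄₂=54.316, s₂=9.043, n₂=19
s_p² = [14·8.734² + 18·9.043²]/32 = 79.3783
SE = √(s_p²·(1/15+1/19)) = 3.0773
t = (37.000−54.316)/3.0773 = -5.6270
df = 32

test statistic = -5.627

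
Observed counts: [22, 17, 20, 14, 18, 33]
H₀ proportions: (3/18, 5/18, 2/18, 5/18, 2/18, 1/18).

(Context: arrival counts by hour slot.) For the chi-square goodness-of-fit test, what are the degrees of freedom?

degrees of freedom = 5

df = k − 1 = 6 − 1 = 5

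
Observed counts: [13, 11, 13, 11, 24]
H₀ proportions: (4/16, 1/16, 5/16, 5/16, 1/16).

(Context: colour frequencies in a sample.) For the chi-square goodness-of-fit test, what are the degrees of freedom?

df = k − 1 = 5 − 1 = 4

degrees of freedom = 4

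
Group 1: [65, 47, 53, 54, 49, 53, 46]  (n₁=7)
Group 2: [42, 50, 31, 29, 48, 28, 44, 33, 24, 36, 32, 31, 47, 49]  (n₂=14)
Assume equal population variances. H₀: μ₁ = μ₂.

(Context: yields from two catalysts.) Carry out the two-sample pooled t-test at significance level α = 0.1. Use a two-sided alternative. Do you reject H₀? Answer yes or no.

x̄₁=52.429, s₁=6.373, n₁=7
x̄₂=37.429, s₂=8.916, n₂=14
s_p² = [6·6.373² + 13·8.916²]/19 = 67.2180
SE = √(s_p²·(1/7+1/14)) = 3.7952
t = (52.429−37.429)/3.7952 = 3.9523
df = 19
p-value (two-sided) = 0.00085
At α=0.1: p < α → reject H₀

reject H₀: yes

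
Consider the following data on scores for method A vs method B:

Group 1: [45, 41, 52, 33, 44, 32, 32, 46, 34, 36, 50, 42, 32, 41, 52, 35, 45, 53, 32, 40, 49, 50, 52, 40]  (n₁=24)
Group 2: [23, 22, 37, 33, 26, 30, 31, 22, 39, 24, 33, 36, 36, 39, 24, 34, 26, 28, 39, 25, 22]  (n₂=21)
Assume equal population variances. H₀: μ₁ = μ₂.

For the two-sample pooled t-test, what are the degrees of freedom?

df = n₁ + n₂ − 2 = 24 + 21 − 2 = 43

degrees of freedom = 43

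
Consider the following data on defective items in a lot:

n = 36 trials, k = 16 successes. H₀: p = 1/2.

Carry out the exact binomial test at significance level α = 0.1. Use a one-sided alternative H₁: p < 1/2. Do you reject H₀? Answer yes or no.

reject H₀: no

Exact binomial: n=36, k=16, p₀=1/2=0.5000
P(X≤16) from Σ C(n,i)·p₀^i·(1−p₀)^(n−i)
p-value (one-sided, H₁ less) = 0.30886
At α=0.1: p ≥ α → fail to reject H₀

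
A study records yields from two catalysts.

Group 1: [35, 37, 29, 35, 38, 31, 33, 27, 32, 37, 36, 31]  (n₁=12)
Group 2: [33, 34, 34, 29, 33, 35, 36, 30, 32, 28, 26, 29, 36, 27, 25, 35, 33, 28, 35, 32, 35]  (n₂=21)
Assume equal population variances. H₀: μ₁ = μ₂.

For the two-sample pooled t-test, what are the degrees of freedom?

df = n₁ + n₂ − 2 = 12 + 21 − 2 = 31

degrees of freedom = 31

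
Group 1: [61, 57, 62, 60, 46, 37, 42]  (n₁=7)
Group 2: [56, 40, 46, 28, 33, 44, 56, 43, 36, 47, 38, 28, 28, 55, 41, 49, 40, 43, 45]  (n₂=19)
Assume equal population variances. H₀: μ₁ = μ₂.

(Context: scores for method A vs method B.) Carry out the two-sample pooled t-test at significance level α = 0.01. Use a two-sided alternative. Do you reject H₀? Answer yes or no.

x̄₁=52.143, s₁=10.254, n₁=7
x̄₂=41.895, s₂=8.806, n₂=19
s_p² = [6·10.254² + 18·8.806²]/24 = 84.4436
SE = √(s_p²·(1/7+1/19)) = 4.0630
t = (52.143−41.895)/4.0630 = 2.5223
df = 24
p-value (two-sided) = 0.01870
At α=0.01: p ≥ α → fail to reject H₀

reject H₀: no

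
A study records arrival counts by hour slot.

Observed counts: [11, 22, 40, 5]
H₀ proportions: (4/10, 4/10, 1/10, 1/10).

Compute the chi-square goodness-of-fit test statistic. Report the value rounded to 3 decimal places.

n = 78; E_i = n·p_i = [31.20, 31.20, 7.80, 7.80]
χ² = (11−31.20)²/31.20 + (22−31.20)²/31.20 + (40−7.80)²/7.80 + (5−7.80)²/7.80 = 149.7244
df = 3

test statistic = 149.724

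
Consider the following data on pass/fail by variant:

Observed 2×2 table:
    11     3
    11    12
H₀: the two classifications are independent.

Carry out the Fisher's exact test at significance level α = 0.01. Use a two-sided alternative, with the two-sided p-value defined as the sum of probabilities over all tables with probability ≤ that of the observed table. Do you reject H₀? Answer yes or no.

Margins: r₁=14, r₂=23, c₁=22, c₂=15, n=37
p_obs = C(14,11)·C(23,11)/C(37,22); sum pmf over tables with pmf ≤ p_obs
p-value (two-sided) = 0.09049
At α=0.01: p ≥ α → fail to reject H₀

reject H₀: no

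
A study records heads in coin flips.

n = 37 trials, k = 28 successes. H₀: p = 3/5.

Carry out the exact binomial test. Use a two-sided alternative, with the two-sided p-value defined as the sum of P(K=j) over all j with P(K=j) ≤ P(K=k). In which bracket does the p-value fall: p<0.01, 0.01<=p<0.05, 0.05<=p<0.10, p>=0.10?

p-value bracket: 0.05<=p<0.10

Exact binomial: n=37, k=28, p₀=3/5=0.6000
P(X=j) = C(n,j)·p₀^j·(1−p₀)^(n−j); p = Σ P(X=j) over j with P(X=j) ≤ P(X=28)
p-value (two-sided) = 0.06384
→ bracket: 0.05<=p<0.10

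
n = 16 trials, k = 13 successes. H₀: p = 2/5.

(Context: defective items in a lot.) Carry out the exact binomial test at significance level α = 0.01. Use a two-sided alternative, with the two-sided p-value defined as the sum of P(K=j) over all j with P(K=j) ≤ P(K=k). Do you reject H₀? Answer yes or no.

reject H₀: yes

Exact binomial: n=16, k=13, p₀=2/5=0.4000
P(X=j) = C(n,j)·p₀^j·(1−p₀)^(n−j); p = Σ P(X=j) over j with P(X=j) ≤ P(X=13)
p-value (two-sided) = 0.00122
At α=0.01: p < α → reject H₀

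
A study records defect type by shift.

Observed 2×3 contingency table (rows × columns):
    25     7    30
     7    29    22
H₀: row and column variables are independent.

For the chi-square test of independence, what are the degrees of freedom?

df = (r−1)(c−1) = (2−1)·(3−1) = 2

degrees of freedom = 2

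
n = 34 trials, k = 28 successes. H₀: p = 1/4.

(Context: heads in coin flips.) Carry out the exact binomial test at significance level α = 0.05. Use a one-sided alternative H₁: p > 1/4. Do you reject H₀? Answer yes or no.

Exact binomial: n=34, k=28, p₀=1/4=0.2500
P(X≥28) from Σ C(n,i)·p₀^i·(1−p₀)^(n−i)
p-value (one-sided, H₁ greater) = 0.00000
At α=0.05: p < α → reject H₀

reject H₀: yes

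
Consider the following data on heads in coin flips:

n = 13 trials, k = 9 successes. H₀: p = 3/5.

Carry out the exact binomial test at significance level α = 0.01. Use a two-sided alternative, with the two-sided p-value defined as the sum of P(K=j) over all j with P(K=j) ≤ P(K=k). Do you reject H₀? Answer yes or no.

Exact binomial: n=13, k=9, p₀=3/5=0.6000
P(X=j) = C(n,j)·p₀^j·(1−p₀)^(n−j); p = Σ P(X=j) over j with P(X=j) ≤ P(X=9)
p-value (two-sided) = 0.58189
At α=0.01: p ≥ α → fail to reject H₀

reject H₀: no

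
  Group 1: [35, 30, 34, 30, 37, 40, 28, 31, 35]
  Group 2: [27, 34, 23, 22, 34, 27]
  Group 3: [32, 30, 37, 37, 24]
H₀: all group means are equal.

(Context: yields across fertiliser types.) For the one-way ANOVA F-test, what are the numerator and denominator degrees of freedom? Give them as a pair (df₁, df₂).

degrees of freedom = [2, 17]

k = 3 groups, N = 20 total
df = (k−1, N−k) = (3−1, 20−3) = (2, 17)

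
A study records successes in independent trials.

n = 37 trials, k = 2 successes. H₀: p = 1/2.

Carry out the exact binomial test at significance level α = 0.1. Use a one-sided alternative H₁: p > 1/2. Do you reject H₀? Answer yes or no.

Exact binomial: n=37, k=2, p₀=1/2=0.5000
P(X≥2) from Σ C(n,i)·p₀^i·(1−p₀)^(n−i)
p-value (one-sided, H₁ greater) = 1.00000
At α=0.1: p ≥ α → fail to reject H₀

reject H₀: no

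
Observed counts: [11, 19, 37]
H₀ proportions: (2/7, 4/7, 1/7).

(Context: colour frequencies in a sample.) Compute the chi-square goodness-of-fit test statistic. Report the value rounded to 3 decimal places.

n = 67; E_i = n·p_i = [19.14, 38.29, 9.57]
χ² = (11−19.14)²/19.14 + (19−38.29)²/38.29 + (37−9.57)²/9.57 = 91.7799
df = 2

test statistic = 91.780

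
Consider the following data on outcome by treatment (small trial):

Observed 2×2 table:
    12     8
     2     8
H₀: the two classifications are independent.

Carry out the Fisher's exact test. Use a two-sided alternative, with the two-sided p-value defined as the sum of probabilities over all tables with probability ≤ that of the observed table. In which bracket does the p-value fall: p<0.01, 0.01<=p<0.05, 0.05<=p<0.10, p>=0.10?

Margins: r₁=20, r₂=10, c₁=14, c₂=16, n=30
p_obs = C(20,12)·C(10,2)/C(30,14); sum pmf over tables with pmf ≤ p_obs
p-value (two-sided) = 0.05767
→ bracket: 0.05<=p<0.10

p-value bracket: 0.05<=p<0.10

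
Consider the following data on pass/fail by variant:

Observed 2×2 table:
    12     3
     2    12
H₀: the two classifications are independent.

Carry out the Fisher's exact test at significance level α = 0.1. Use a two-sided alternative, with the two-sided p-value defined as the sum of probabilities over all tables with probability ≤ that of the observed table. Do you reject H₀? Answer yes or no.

Margins: r₁=15, r₂=14, c₁=14, c₂=15, n=29
p_obs = C(15,12)·C(14,2)/C(29,14); sum pmf over tables with pmf ≤ p_obs
p-value (two-sided) = 0.00068
At α=0.1: p < α → reject H₀

reject H₀: yes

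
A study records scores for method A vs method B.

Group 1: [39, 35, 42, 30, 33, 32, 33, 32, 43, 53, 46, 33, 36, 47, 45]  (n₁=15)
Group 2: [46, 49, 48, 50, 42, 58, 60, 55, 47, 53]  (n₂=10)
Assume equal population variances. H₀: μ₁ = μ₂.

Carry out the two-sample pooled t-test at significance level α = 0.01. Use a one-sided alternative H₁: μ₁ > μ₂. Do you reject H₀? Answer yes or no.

x̄₁=38.600, s₁=6.967, n₁=15
x̄₂=50.800, s₂=5.633, n₂=10
s_p² = [14·6.967² + 9·5.633²]/23 = 41.9652
SE = √(s_p²·(1/15+1/10)) = 2.6447
t = (38.600−50.800)/2.6447 = -4.6131
df = 23
p-value (one-sided, H₁ greater) = 0.99994
At α=0.01: p ≥ α → fail to reject H₀

reject H₀: no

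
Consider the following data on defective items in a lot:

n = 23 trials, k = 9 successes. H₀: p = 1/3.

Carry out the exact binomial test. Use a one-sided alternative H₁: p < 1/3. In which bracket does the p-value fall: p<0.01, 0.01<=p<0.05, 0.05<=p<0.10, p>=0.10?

p-value bracket: p>=0.10

Exact binomial: n=23, k=9, p₀=1/3=0.3333
P(X≤9) from Σ C(n,i)·p₀^i·(1−p₀)^(n−i)
p-value (one-sided, H₁ less) = 0.79357
→ bracket: p>=0.10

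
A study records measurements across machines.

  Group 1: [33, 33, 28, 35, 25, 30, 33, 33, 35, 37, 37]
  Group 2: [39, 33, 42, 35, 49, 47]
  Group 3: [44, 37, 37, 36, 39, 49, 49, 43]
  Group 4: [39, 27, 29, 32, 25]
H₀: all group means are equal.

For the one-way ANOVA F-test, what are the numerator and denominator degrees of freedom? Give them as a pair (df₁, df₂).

k = 4 groups, N = 30 total
df = (k−1, N−k) = (4−1, 30−4) = (3, 26)

degrees of freedom = [3, 26]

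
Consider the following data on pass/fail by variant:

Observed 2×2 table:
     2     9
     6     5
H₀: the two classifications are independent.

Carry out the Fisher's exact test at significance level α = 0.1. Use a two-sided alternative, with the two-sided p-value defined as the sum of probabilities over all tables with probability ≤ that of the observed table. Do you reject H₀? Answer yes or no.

reject H₀: no

Margins: r₁=11, r₂=11, c₁=8, c₂=14, n=22
p_obs = C(11,2)·C(11,6)/C(22,8); sum pmf over tables with pmf ≤ p_obs
p-value (two-sided) = 0.18266
At α=0.1: p ≥ α → fail to reject H₀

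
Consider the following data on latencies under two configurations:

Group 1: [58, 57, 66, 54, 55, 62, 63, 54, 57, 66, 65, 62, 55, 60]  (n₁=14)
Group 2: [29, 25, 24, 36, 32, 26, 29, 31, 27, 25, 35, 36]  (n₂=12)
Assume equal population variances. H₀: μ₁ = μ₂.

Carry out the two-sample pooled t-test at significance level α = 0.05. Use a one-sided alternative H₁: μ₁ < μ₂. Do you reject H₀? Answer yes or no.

x̄₁=59.571, s₁=4.433, n₁=14
x̄₂=29.583, s₂=4.400, n₂=12
s_p² = [13·4.433² + 11·4.400²]/24 = 19.5144
SE = √(s_p²·(1/14+1/12)) = 1.7378
t = (59.571−29.583)/1.7378 = 17.2560
df = 24
p-value (one-sided, H₁ less) = 1.00000
At α=0.05: p ≥ α → fail to reject H₀

reject H₀: no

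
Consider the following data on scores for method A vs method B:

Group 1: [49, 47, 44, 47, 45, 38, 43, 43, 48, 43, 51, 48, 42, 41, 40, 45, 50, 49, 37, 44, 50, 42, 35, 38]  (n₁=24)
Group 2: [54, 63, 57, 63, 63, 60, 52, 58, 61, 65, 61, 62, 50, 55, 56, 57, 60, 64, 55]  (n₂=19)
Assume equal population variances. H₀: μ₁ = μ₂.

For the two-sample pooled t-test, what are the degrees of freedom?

df = n₁ + n₂ − 2 = 24 + 19 − 2 = 41

degrees of freedom = 41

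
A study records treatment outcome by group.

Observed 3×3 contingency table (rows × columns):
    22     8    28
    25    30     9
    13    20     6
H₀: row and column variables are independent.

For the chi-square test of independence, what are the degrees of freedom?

degrees of freedom = 4

df = (r−1)(c−1) = (3−1)·(3−1) = 4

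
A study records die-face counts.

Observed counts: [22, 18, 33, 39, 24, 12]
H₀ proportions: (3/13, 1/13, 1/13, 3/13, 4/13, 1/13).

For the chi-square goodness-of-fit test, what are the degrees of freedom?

df = k − 1 = 6 − 1 = 5

degrees of freedom = 5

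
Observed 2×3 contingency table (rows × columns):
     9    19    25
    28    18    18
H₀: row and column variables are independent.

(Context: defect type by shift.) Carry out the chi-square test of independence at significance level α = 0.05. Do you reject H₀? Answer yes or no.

Row totals [53, 64], col totals [37, 37, 43], n=117
χ² = (9−16.76)²/16.76 + (19−16.76)²/16.76 + (25−19.48)²/19.48 + (28−20.24)²/20.24 + (18−20.24)²/20.24 + (18−23.52)²/23.52 = 9.9773
df = 2
p-value (upper-tail) = 0.00681
At α=0.05: p < α → reject H₀

reject H₀: yes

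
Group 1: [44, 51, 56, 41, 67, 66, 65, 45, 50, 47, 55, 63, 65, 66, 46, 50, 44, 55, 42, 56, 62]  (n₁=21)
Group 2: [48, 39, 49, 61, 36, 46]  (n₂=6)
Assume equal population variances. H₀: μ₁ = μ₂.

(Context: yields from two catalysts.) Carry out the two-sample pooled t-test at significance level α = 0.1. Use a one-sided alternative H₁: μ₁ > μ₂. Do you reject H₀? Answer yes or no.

x̄₁=54.095, s₁=8.949, n₁=21
x̄₂=46.500, s₂=8.781, n₂=6
s_p² = [20·8.949² + 5·8.781²]/25 = 79.4924
SE = √(s_p²·(1/21+1/6)) = 4.1272
t = (54.095−46.500)/4.1272 = 1.8403
df = 25
p-value (one-sided, H₁ greater) = 0.03882
At α=0.1: p < α → reject H₀

reject H₀: yes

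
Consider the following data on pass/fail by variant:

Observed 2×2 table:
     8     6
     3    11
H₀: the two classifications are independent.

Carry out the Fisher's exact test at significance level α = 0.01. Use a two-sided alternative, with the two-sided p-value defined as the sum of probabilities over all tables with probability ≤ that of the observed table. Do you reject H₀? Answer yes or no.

Margins: r₁=14, r₂=14, c₁=11, c₂=17, n=28
p_obs = C(14,8)·C(14,3)/C(28,11); sum pmf over tables with pmf ≤ p_obs
p-value (two-sided) = 0.12011
At α=0.01: p ≥ α → fail to reject H₀

reject H₀: no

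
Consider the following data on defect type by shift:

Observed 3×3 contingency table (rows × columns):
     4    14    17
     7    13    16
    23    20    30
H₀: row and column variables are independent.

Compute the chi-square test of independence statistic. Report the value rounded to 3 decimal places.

Row totals [35, 36, 73], col totals [34, 47, 63], n=144
χ² = (4−8.26)²/8.26 + (14−11.42)²/11.42 + (17−15.31)²/15.31 + (7−8.50)²/8.50 + (13−11.75)²/11.75 + (16−15.75)²/15.75 + (23−17.24)²/17.24 + (20−23.83)²/23.83 + (30−31.94)²/31.94 = 6.0282
df = 4

test statistic = 6.028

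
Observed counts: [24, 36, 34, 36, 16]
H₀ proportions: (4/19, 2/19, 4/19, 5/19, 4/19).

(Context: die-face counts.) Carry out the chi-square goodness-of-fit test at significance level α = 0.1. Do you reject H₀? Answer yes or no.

n = 146; E_i = n·p_i = [30.74, 15.37, 30.74, 38.42, 30.74]
χ² = (24−30.74)²/30.74 + (36−15.37)²/15.37 + (34−30.74)²/30.74 + (36−38.42)²/38.42 + (16−30.74)²/30.74 = 36.7384
df = 4
p-value (upper-tail) = 0.00000
At α=0.1: p < α → reject H₀

reject H₀: yes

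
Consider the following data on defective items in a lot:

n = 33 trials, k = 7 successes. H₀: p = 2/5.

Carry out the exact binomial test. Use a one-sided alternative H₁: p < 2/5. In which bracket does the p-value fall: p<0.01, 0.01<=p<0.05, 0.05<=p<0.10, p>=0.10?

Exact binomial: n=33, k=7, p₀=2/5=0.4000
P(X≤7) from Σ C(n,i)·p₀^i·(1−p₀)^(n−i)
p-value (one-sided, H₁ less) = 0.01855
→ bracket: 0.01<=p<0.05

p-value bracket: 0.01<=p<0.05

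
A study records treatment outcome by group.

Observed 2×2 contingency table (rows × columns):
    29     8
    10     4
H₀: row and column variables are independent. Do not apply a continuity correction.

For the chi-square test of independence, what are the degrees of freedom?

df = (r−1)(c−1) = (2−1)·(2−1) = 1

degrees of freedom = 1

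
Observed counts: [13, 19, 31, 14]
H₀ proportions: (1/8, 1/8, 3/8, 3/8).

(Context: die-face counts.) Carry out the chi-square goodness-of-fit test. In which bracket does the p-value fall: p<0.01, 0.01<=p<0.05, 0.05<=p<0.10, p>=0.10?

n = 77; E_i = n·p_i = [9.62, 9.62, 28.88, 28.88]
χ² = (13−9.62)²/9.62 + (19−9.62)²/9.62 + (31−28.88)²/28.88 + (14−28.88)²/28.88 = 18.1342
df = 3
p-value (upper-tail) = 0.00041
→ bracket: p<0.01

p-value bracket: p<0.01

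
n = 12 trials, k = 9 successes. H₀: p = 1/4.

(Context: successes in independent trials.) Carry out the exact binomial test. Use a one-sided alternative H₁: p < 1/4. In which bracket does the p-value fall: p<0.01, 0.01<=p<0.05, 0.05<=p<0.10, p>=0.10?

Exact binomial: n=12, k=9, p₀=1/4=0.2500
P(X≤9) from Σ C(n,i)·p₀^i·(1−p₀)^(n−i)
p-value (one-sided, H₁ less) = 0.99996
→ bracket: p>=0.10

p-value bracket: p>=0.10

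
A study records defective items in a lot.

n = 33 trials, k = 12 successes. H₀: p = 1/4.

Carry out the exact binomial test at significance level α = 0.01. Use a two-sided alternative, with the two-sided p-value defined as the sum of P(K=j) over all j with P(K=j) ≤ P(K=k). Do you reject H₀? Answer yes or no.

reject H₀: no

Exact binomial: n=33, k=12, p₀=1/4=0.2500
P(X=j) = C(n,j)·p₀^j·(1−p₀)^(n−j); p = Σ P(X=j) over j with P(X=j) ≤ P(X=12)
p-value (two-sided) = 0.15733
At α=0.01: p ≥ α → fail to reject H₀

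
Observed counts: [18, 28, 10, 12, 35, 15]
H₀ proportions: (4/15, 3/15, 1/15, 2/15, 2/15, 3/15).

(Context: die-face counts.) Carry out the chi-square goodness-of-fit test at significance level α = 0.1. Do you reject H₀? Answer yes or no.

reject H₀: yes

n = 118; E_i = n·p_i = [31.47, 23.60, 7.87, 15.73, 15.73, 23.60]
χ² = (18−31.47)²/31.47 + (28−23.60)²/23.60 + (10−7.87)²/7.87 + (12−15.73)²/15.73 + (35−15.73)²/15.73 + (15−23.60)²/23.60 = 34.7754
df = 5
p-value (upper-tail) = 0.00000
At α=0.1: p < α → reject H₀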